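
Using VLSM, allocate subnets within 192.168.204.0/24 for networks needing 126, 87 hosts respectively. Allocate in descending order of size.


126 hosts -> /25 (126 usable): 192.168.204.0/25
87 hosts -> /25 (126 usable): 192.168.204.128/25
Allocation: 192.168.204.0/25 (126 hosts, 126 usable); 192.168.204.128/25 (87 hosts, 126 usable)


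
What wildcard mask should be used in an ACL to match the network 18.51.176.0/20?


Subnet mask: 255.255.240.0
Wildcard = 255.255.255.255 - subnet mask
255 - 255 = 0
255 - 255 = 0
255 - 240 = 15
255 - 0 = 255
Wildcard: 0.0.15.255


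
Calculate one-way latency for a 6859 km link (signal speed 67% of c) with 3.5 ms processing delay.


Speed = 0.67 * 3e5 km/s = 201000 km/s
Propagation delay = 6859 / 201000 = 0.0341 s = 34.1244 ms
Processing delay = 3.5 ms
Total one-way latency = 37.6244 ms


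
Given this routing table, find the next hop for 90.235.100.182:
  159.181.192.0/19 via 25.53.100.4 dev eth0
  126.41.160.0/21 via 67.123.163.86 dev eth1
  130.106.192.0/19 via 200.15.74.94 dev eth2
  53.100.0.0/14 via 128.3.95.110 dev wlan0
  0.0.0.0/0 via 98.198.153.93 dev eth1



Longest prefix match for 90.235.100.182:
  /19 159.181.192.0: no
  /21 126.41.160.0: no
  /19 130.106.192.0: no
  /14 53.100.0.0: no
  /0 0.0.0.0: MATCH
Selected: next-hop 98.198.153.93 via eth1 (matched /0)


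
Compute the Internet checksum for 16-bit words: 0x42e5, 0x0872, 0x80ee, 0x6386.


Sum all words (with carry folding):
+ 0x42e5 = 0x42e5
+ 0x0872 = 0x4b57
+ 0x80ee = 0xcc45
+ 0x6386 = 0x2fcc
One's complement: ~0x2fcc
Checksum = 0xd033


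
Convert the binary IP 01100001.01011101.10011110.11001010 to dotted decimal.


01100001 = 97
01011101 = 93
10011110 = 158
11001010 = 202
IP: 97.93.158.202


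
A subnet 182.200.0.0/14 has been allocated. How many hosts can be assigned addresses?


Host bits = 32 - 14 = 18
Total addresses = 2^18 = 262144
Usable = total - 2 (network and broadcast)
Usable hosts: 262142


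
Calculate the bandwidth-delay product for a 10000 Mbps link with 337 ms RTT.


BDP = bandwidth * RTT
= 10000 Mbps * 337 ms
= 10000 * 1e6 * 337 / 1000 bits
= 3370000000 bits
= 421250000 bytes
= 411376.9531 KB
BDP = 3370000000 bits (421250000 bytes)


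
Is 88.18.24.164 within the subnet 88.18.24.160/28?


Subnet network: 88.18.24.160
Test IP AND mask: 88.18.24.160
Yes, 88.18.24.164 is in 88.18.24.160/28


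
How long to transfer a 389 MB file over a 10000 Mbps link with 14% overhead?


Effective throughput = 10000 * (1 - 14/100) = 8600 Mbps
File size in Mb = 389 * 8 = 3112 Mb
Time = 3112 / 8600
Time = 0.3619 seconds


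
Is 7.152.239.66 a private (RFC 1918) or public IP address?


RFC 1918 private ranges:
  10.0.0.0/8 (10.0.0.0 - 10.255.255.255)
  172.16.0.0/12 (172.16.0.0 - 172.31.255.255)
  192.168.0.0/16 (192.168.0.0 - 192.168.255.255)
Public (not in any RFC 1918 range)


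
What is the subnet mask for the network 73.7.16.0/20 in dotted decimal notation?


/20 means 20 network bits, 12 host bits
Binary: 11111111111111111111000000000000
Mask: 255.255.240.0


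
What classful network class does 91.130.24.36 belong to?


First octet: 91
Binary: 01011011
0xxxxxxx -> Class A (1-126)
Class A, default mask 255.0.0.0 (/8)


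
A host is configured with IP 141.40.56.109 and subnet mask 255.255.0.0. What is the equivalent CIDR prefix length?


Binary: 11111111.11111111.00000000.00000000
Count leading 1s
Prefix: /16


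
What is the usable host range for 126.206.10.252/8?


Network: 126.0.0.0
Broadcast: 126.255.255.255
First usable = network + 1
Last usable = broadcast - 1
Range: 126.0.0.1 to 126.255.255.254


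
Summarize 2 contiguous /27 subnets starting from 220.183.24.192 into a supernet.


Original prefix: /27
Number of subnets: 2 = 2^1
New prefix = 27 - 1 = 26
Supernet: 220.183.24.192/26


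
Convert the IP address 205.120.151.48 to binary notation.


205 = 11001101
120 = 01111000
151 = 10010111
48 = 00110000
Binary: 11001101.01111000.10010111.00110000


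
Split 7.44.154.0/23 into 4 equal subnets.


New prefix = 23 + 2 = 25
Each subnet has 128 addresses
  7.44.154.0/25
  7.44.154.128/25
  7.44.155.0/25
  7.44.155.128/25
Subnets: 7.44.154.0/25, 7.44.154.128/25, 7.44.155.0/25, 7.44.155.128/25


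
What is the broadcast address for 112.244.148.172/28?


Network: 112.244.148.160/28
Host bits = 4
Set all host bits to 1:
Broadcast: 112.244.148.175


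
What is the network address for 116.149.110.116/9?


IP:   01110100.10010101.01101110.01110100
Mask: 11111111.10000000.00000000.00000000
AND operation:
Net:  01110100.10000000.00000000.00000000
Network: 116.128.0.0/9


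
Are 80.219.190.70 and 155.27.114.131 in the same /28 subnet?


Mask: 255.255.255.240
80.219.190.70 AND mask = 80.219.190.64
155.27.114.131 AND mask = 155.27.114.128
No, different subnets (80.219.190.64 vs 155.27.114.128)


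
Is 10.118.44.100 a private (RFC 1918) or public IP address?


RFC 1918 private ranges:
  10.0.0.0/8 (10.0.0.0 - 10.255.255.255)
  172.16.0.0/12 (172.16.0.0 - 172.31.255.255)
  192.168.0.0/16 (192.168.0.0 - 192.168.255.255)
Private (in 10.0.0.0/8)


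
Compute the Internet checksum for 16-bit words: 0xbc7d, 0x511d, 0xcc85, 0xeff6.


Sum all words (with carry folding):
+ 0xbc7d = 0xbc7d
+ 0x511d = 0x0d9b
+ 0xcc85 = 0xda20
+ 0xeff6 = 0xca17
One's complement: ~0xca17
Checksum = 0x35e8


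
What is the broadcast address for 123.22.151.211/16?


Network: 123.22.0.0/16
Host bits = 16
Set all host bits to 1:
Broadcast: 123.22.255.255


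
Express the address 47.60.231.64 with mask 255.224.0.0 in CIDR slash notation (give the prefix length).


Binary: 11111111.11100000.00000000.00000000
Count leading 1s
Prefix: /11


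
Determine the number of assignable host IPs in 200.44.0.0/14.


Host bits = 32 - 14 = 18
Total addresses = 2^18 = 262144
Usable = total - 2 (network and broadcast)
Usable hosts: 262142


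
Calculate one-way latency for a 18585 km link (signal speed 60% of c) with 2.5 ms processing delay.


Speed = 0.6 * 3e5 km/s = 180000 km/s
Propagation delay = 18585 / 180000 = 0.1032 s = 103.25 ms
Processing delay = 2.5 ms
Total one-way latency = 105.75 ms


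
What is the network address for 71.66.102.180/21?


IP:   01000111.01000010.01100110.10110100
Mask: 11111111.11111111.11111000.00000000
AND operation:
Net:  01000111.01000010.01100000.00000000
Network: 71.66.96.0/21


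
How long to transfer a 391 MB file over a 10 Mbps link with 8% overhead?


Effective throughput = 10 * (1 - 8/100) = 9.2 Mbps
File size in Mb = 391 * 8 = 3128 Mb
Time = 3128 / 9.2
Time = 340.0 seconds


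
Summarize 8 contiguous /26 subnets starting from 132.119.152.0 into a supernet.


Original prefix: /26
Number of subnets: 8 = 2^3
New prefix = 26 - 3 = 23
Supernet: 132.119.152.0/23


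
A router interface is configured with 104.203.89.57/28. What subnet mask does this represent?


/28 means 28 network bits, 4 host bits
Binary: 11111111111111111111111111110000
Mask: 255.255.255.240


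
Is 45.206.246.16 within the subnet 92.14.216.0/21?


Subnet network: 92.14.216.0
Test IP AND mask: 45.206.240.0
No, 45.206.246.16 is not in 92.14.216.0/21


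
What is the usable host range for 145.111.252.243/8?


Network: 145.0.0.0
Broadcast: 145.255.255.255
First usable = network + 1
Last usable = broadcast - 1
Range: 145.0.0.1 to 145.255.255.254


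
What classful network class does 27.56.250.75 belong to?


First octet: 27
Binary: 00011011
0xxxxxxx -> Class A (1-126)
Class A, default mask 255.0.0.0 (/8)


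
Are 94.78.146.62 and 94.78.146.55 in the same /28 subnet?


Mask: 255.255.255.240
94.78.146.62 AND mask = 94.78.146.48
94.78.146.55 AND mask = 94.78.146.48
Yes, same subnet (94.78.146.48)


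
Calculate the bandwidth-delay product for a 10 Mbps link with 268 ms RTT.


BDP = bandwidth * RTT
= 10 Mbps * 268 ms
= 10 * 1e6 * 268 / 1000 bits
= 2680000 bits
= 335000 bytes
= 327.1484 KB
BDP = 2680000 bits (335000 bytes)


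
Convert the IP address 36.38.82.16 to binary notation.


36 = 00100100
38 = 00100110
82 = 01010010
16 = 00010000
Binary: 00100100.00100110.01010010.00010000


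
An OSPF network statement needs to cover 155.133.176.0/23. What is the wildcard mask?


Subnet mask: 255.255.254.0
Wildcard = 255.255.255.255 - subnet mask
255 - 255 = 0
255 - 255 = 0
255 - 254 = 1
255 - 0 = 255
Wildcard: 0.0.1.255


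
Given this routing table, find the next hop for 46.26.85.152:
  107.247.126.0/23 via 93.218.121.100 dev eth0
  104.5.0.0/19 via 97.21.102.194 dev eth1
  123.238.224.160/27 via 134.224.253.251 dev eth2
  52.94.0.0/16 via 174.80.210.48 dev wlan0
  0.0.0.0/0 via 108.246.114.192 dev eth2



Longest prefix match for 46.26.85.152:
  /23 107.247.126.0: no
  /19 104.5.0.0: no
  /27 123.238.224.160: no
  /16 52.94.0.0: no
  /0 0.0.0.0: MATCH
Selected: next-hop 108.246.114.192 via eth2 (matched /0)


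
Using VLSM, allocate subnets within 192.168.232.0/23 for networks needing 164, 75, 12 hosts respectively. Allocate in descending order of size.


164 hosts -> /24 (254 usable): 192.168.232.0/24
75 hosts -> /25 (126 usable): 192.168.233.0/25
12 hosts -> /28 (14 usable): 192.168.233.128/28
Allocation: 192.168.232.0/24 (164 hosts, 254 usable); 192.168.233.0/25 (75 hosts, 126 usable); 192.168.233.128/28 (12 hosts, 14 usable)


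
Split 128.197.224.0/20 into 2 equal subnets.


New prefix = 20 + 1 = 21
Each subnet has 2048 addresses
  128.197.224.0/21
  128.197.232.0/21
Subnets: 128.197.224.0/21, 128.197.232.0/21


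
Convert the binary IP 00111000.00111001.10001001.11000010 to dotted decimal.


00111000 = 56
00111001 = 57
10001001 = 137
11000010 = 194
IP: 56.57.137.194


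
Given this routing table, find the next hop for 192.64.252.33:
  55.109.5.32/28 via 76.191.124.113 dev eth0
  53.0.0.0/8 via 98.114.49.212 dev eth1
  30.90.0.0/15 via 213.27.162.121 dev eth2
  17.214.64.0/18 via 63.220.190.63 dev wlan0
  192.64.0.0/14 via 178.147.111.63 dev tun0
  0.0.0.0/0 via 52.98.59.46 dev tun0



Longest prefix match for 192.64.252.33:
  /28 55.109.5.32: no
  /8 53.0.0.0: no
  /15 30.90.0.0: no
  /18 17.214.64.0: no
  /14 192.64.0.0: MATCH
  /0 0.0.0.0: MATCH
Selected: next-hop 178.147.111.63 via tun0 (matched /14)


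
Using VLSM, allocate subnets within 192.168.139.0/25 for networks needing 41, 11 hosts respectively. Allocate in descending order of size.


41 hosts -> /26 (62 usable): 192.168.139.0/26
11 hosts -> /28 (14 usable): 192.168.139.64/28
Allocation: 192.168.139.0/26 (41 hosts, 62 usable); 192.168.139.64/28 (11 hosts, 14 usable)


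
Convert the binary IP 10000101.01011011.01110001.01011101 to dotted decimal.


10000101 = 133
01011011 = 91
01110001 = 113
01011101 = 93
IP: 133.91.113.93


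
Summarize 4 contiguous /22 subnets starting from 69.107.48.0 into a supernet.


Original prefix: /22
Number of subnets: 4 = 2^2
New prefix = 22 - 2 = 20
Supernet: 69.107.48.0/20


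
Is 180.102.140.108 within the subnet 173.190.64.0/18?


Subnet network: 173.190.64.0
Test IP AND mask: 180.102.128.0
No, 180.102.140.108 is not in 173.190.64.0/18


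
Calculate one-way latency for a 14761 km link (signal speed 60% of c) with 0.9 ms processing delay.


Speed = 0.6 * 3e5 km/s = 180000 km/s
Propagation delay = 14761 / 180000 = 0.082 s = 82.0056 ms
Processing delay = 0.9 ms
Total one-way latency = 82.9056 ms


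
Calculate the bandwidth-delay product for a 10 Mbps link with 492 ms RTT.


BDP = bandwidth * RTT
= 10 Mbps * 492 ms
= 10 * 1e6 * 492 / 1000 bits
= 4920000 bits
= 615000 bytes
= 600.5859 KB
BDP = 4920000 bits (615000 bytes)


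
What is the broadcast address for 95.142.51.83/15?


Network: 95.142.0.0/15
Host bits = 17
Set all host bits to 1:
Broadcast: 95.143.255.255


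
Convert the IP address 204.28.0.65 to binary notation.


204 = 11001100
28 = 00011100
0 = 00000000
65 = 01000001
Binary: 11001100.00011100.00000000.01000001


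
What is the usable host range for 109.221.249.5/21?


Network: 109.221.248.0
Broadcast: 109.221.255.255
First usable = network + 1
Last usable = broadcast - 1
Range: 109.221.248.1 to 109.221.255.254


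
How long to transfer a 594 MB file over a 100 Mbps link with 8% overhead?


Effective throughput = 100 * (1 - 8/100) = 92 Mbps
File size in Mb = 594 * 8 = 4752 Mb
Time = 4752 / 92
Time = 51.6522 seconds


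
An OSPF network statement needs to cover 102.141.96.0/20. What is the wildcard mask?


Subnet mask: 255.255.240.0
Wildcard = 255.255.255.255 - subnet mask
255 - 255 = 0
255 - 255 = 0
255 - 240 = 15
255 - 0 = 255
Wildcard: 0.0.15.255


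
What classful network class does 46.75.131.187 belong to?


First octet: 46
Binary: 00101110
0xxxxxxx -> Class A (1-126)
Class A, default mask 255.0.0.0 (/8)


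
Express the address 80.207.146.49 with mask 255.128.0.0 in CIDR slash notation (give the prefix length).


Binary: 11111111.10000000.00000000.00000000
Count leading 1s
Prefix: /9


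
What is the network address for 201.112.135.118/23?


IP:   11001001.01110000.10000111.01110110
Mask: 11111111.11111111.11111110.00000000
AND operation:
Net:  11001001.01110000.10000110.00000000
Network: 201.112.134.0/23


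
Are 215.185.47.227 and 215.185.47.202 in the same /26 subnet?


Mask: 255.255.255.192
215.185.47.227 AND mask = 215.185.47.192
215.185.47.202 AND mask = 215.185.47.192
Yes, same subnet (215.185.47.192)


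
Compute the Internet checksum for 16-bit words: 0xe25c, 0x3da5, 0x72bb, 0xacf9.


Sum all words (with carry folding):
+ 0xe25c = 0xe25c
+ 0x3da5 = 0x2002
+ 0x72bb = 0x92bd
+ 0xacf9 = 0x3fb7
One's complement: ~0x3fb7
Checksum = 0xc048


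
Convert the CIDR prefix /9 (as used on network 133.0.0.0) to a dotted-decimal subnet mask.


/9 means 9 network bits, 23 host bits
Binary: 11111111100000000000000000000000
Mask: 255.128.0.0


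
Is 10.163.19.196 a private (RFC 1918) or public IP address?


RFC 1918 private ranges:
  10.0.0.0/8 (10.0.0.0 - 10.255.255.255)
  172.16.0.0/12 (172.16.0.0 - 172.31.255.255)
  192.168.0.0/16 (192.168.0.0 - 192.168.255.255)
Private (in 10.0.0.0/8)


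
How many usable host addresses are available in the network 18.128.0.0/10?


Host bits = 32 - 10 = 22
Total addresses = 2^22 = 4194304
Usable = total - 2 (network and broadcast)
Usable hosts: 4194302


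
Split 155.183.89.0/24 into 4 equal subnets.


New prefix = 24 + 2 = 26
Each subnet has 64 addresses
  155.183.89.0/26
  155.183.89.64/26
  155.183.89.128/26
  155.183.89.192/26
Subnets: 155.183.89.0/26, 155.183.89.64/26, 155.183.89.128/26, 155.183.89.192/26


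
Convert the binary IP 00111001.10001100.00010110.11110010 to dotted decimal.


00111001 = 57
10001100 = 140
00010110 = 22
11110010 = 242
IP: 57.140.22.242


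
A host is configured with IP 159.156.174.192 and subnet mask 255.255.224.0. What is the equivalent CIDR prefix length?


Binary: 11111111.11111111.11100000.00000000
Count leading 1s
Prefix: /19


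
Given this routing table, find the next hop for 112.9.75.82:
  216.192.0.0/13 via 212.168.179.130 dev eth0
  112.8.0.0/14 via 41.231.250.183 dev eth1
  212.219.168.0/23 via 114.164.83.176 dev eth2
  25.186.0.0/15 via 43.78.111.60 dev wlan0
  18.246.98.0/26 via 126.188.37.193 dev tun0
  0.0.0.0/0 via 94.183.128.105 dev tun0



Longest prefix match for 112.9.75.82:
  /13 216.192.0.0: no
  /14 112.8.0.0: MATCH
  /23 212.219.168.0: no
  /15 25.186.0.0: no
  /26 18.246.98.0: no
  /0 0.0.0.0: MATCH
Selected: next-hop 41.231.250.183 via eth1 (matched /14)


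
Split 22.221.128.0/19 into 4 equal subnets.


New prefix = 19 + 2 = 21
Each subnet has 2048 addresses
  22.221.128.0/21
  22.221.136.0/21
  22.221.144.0/21
  22.221.152.0/21
Subnets: 22.221.128.0/21, 22.221.136.0/21, 22.221.144.0/21, 22.221.152.0/21


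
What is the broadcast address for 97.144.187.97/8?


Network: 97.0.0.0/8
Host bits = 24
Set all host bits to 1:
Broadcast: 97.255.255.255


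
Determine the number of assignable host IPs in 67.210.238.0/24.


Host bits = 32 - 24 = 8
Total addresses = 2^8 = 256
Usable = total - 2 (network and broadcast)
Usable hosts: 254


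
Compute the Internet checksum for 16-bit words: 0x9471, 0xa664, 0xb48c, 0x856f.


Sum all words (with carry folding):
+ 0x9471 = 0x9471
+ 0xa664 = 0x3ad6
+ 0xb48c = 0xef62
+ 0x856f = 0x74d2
One's complement: ~0x74d2
Checksum = 0x8b2d


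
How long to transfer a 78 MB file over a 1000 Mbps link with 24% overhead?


Effective throughput = 1000 * (1 - 24/100) = 760 Mbps
File size in Mb = 78 * 8 = 624 Mb
Time = 624 / 760
Time = 0.8211 seconds


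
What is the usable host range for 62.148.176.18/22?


Network: 62.148.176.0
Broadcast: 62.148.179.255
First usable = network + 1
Last usable = broadcast - 1
Range: 62.148.176.1 to 62.148.179.254


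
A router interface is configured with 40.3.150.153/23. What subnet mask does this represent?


/23 means 23 network bits, 9 host bits
Binary: 11111111111111111111111000000000
Mask: 255.255.254.0


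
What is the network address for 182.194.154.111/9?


IP:   10110110.11000010.10011010.01101111
Mask: 11111111.10000000.00000000.00000000
AND operation:
Net:  10110110.10000000.00000000.00000000
Network: 182.128.0.0/9


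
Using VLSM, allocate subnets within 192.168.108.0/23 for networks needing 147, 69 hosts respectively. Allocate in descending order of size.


147 hosts -> /24 (254 usable): 192.168.108.0/24
69 hosts -> /25 (126 usable): 192.168.109.0/25
Allocation: 192.168.108.0/24 (147 hosts, 254 usable); 192.168.109.0/25 (69 hosts, 126 usable)


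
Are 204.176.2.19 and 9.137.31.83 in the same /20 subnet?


Mask: 255.255.240.0
204.176.2.19 AND mask = 204.176.0.0
9.137.31.83 AND mask = 9.137.16.0
No, different subnets (204.176.0.0 vs 9.137.16.0)


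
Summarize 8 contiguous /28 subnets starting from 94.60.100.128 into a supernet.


Original prefix: /28
Number of subnets: 8 = 2^3
New prefix = 28 - 3 = 25
Supernet: 94.60.100.128/25


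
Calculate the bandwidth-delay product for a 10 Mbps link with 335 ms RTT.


BDP = bandwidth * RTT
= 10 Mbps * 335 ms
= 10 * 1e6 * 335 / 1000 bits
= 3350000 bits
= 418750 bytes
= 408.9355 KB
BDP = 3350000 bits (418750 bytes)


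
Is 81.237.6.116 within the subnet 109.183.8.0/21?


Subnet network: 109.183.8.0
Test IP AND mask: 81.237.0.0
No, 81.237.6.116 is not in 109.183.8.0/21


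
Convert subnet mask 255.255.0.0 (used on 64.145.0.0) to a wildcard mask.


Subnet mask: 255.255.0.0
Wildcard = 255.255.255.255 - subnet mask
255 - 255 = 0
255 - 255 = 0
255 - 0 = 255
255 - 0 = 255
Wildcard: 0.0.255.255


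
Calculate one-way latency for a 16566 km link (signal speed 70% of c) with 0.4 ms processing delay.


Speed = 0.7 * 3e5 km/s = 210000 km/s
Propagation delay = 16566 / 210000 = 0.0789 s = 78.8857 ms
Processing delay = 0.4 ms
Total one-way latency = 79.2857 ms


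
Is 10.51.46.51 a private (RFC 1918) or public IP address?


RFC 1918 private ranges:
  10.0.0.0/8 (10.0.0.0 - 10.255.255.255)
  172.16.0.0/12 (172.16.0.0 - 172.31.255.255)
  192.168.0.0/16 (192.168.0.0 - 192.168.255.255)
Private (in 10.0.0.0/8)


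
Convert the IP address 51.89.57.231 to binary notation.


51 = 00110011
89 = 01011001
57 = 00111001
231 = 11100111
Binary: 00110011.01011001.00111001.11100111


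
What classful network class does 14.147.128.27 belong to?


First octet: 14
Binary: 00001110
0xxxxxxx -> Class A (1-126)
Class A, default mask 255.0.0.0 (/8)


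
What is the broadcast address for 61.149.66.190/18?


Network: 61.149.64.0/18
Host bits = 14
Set all host bits to 1:
Broadcast: 61.149.127.255


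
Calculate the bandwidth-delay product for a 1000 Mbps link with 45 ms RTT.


BDP = bandwidth * RTT
= 1000 Mbps * 45 ms
= 1000 * 1e6 * 45 / 1000 bits
= 45000000 bits
= 5625000 bytes
= 5493.1641 KB
BDP = 45000000 bits (5625000 bytes)


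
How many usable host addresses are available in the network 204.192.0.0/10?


Host bits = 32 - 10 = 22
Total addresses = 2^22 = 4194304
Usable = total - 2 (network and broadcast)
Usable hosts: 4194302


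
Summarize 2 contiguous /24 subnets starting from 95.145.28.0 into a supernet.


Original prefix: /24
Number of subnets: 2 = 2^1
New prefix = 24 - 1 = 23
Supernet: 95.145.28.0/23


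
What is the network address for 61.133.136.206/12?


IP:   00111101.10000101.10001000.11001110
Mask: 11111111.11110000.00000000.00000000
AND operation:
Net:  00111101.10000000.00000000.00000000
Network: 61.128.0.0/12


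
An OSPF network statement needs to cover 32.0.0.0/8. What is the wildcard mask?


Subnet mask: 255.0.0.0
Wildcard = 255.255.255.255 - subnet mask
255 - 255 = 0
255 - 0 = 255
255 - 0 = 255
255 - 0 = 255
Wildcard: 0.255.255.255


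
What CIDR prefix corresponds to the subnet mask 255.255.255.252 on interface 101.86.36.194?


Binary: 11111111.11111111.11111111.11111100
Count leading 1s
Prefix: /30


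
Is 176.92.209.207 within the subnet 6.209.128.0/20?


Subnet network: 6.209.128.0
Test IP AND mask: 176.92.208.0
No, 176.92.209.207 is not in 6.209.128.0/20


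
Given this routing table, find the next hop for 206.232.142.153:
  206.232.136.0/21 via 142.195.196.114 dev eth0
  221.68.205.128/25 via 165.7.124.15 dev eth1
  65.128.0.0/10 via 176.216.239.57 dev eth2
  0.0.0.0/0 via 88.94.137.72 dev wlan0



Longest prefix match for 206.232.142.153:
  /21 206.232.136.0: MATCH
  /25 221.68.205.128: no
  /10 65.128.0.0: no
  /0 0.0.0.0: MATCH
Selected: next-hop 142.195.196.114 via eth0 (matched /21)


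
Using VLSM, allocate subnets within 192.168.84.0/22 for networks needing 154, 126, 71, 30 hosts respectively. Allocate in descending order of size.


154 hosts -> /24 (254 usable): 192.168.84.0/24
126 hosts -> /25 (126 usable): 192.168.85.0/25
71 hosts -> /25 (126 usable): 192.168.85.128/25
30 hosts -> /27 (30 usable): 192.168.86.0/27
Allocation: 192.168.84.0/24 (154 hosts, 254 usable); 192.168.85.0/25 (126 hosts, 126 usable); 192.168.85.128/25 (71 hosts, 126 usable); 192.168.86.0/27 (30 hosts, 30 usable)


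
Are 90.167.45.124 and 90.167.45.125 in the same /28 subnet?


Mask: 255.255.255.240
90.167.45.124 AND mask = 90.167.45.112
90.167.45.125 AND mask = 90.167.45.112
Yes, same subnet (90.167.45.112)


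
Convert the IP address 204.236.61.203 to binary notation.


204 = 11001100
236 = 11101100
61 = 00111101
203 = 11001011
Binary: 11001100.11101100.00111101.11001011


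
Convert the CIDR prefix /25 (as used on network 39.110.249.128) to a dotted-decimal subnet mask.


/25 means 25 network bits, 7 host bits
Binary: 11111111111111111111111110000000
Mask: 255.255.255.128


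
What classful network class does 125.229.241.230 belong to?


First octet: 125
Binary: 01111101
0xxxxxxx -> Class A (1-126)
Class A, default mask 255.0.0.0 (/8)


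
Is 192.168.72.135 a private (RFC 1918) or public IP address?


RFC 1918 private ranges:
  10.0.0.0/8 (10.0.0.0 - 10.255.255.255)
  172.16.0.0/12 (172.16.0.0 - 172.31.255.255)
  192.168.0.0/16 (192.168.0.0 - 192.168.255.255)
Private (in 192.168.0.0/16)


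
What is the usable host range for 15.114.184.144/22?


Network: 15.114.184.0
Broadcast: 15.114.187.255
First usable = network + 1
Last usable = broadcast - 1
Range: 15.114.184.1 to 15.114.187.254


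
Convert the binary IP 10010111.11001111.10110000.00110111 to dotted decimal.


10010111 = 151
11001111 = 207
10110000 = 176
00110111 = 55
IP: 151.207.176.55


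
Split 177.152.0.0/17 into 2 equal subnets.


New prefix = 17 + 1 = 18
Each subnet has 16384 addresses
  177.152.0.0/18
  177.152.64.0/18
Subnets: 177.152.0.0/18, 177.152.64.0/18


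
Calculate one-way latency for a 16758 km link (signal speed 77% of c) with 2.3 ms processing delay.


Speed = 0.77 * 3e5 km/s = 231000 km/s
Propagation delay = 16758 / 231000 = 0.0725 s = 72.5455 ms
Processing delay = 2.3 ms
Total one-way latency = 74.8455 ms


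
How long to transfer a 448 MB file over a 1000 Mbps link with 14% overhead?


Effective throughput = 1000 * (1 - 14/100) = 860 Mbps
File size in Mb = 448 * 8 = 3584 Mb
Time = 3584 / 860
Time = 4.1674 seconds


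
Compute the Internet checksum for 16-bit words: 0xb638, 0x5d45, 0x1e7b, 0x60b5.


Sum all words (with carry folding):
+ 0xb638 = 0xb638
+ 0x5d45 = 0x137e
+ 0x1e7b = 0x31f9
+ 0x60b5 = 0x92ae
One's complement: ~0x92ae
Checksum = 0x6d51


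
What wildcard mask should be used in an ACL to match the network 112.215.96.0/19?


Subnet mask: 255.255.224.0
Wildcard = 255.255.255.255 - subnet mask
255 - 255 = 0
255 - 255 = 0
255 - 224 = 31
255 - 0 = 255
Wildcard: 0.0.31.255


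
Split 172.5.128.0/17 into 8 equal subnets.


New prefix = 17 + 3 = 20
Each subnet has 4096 addresses
  172.5.128.0/20
  172.5.144.0/20
  172.5.160.0/20
  172.5.176.0/20
  172.5.192.0/20
  172.5.208.0/20
  172.5.224.0/20
  172.5.240.0/20
Subnets: 172.5.128.0/20, 172.5.144.0/20, 172.5.160.0/20, 172.5.176.0/20, 172.5.192.0/20, 172.5.208.0/20, 172.5.224.0/20, 172.5.240.0/20


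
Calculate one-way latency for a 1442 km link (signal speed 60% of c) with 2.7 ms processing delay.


Speed = 0.6 * 3e5 km/s = 180000 km/s
Propagation delay = 1442 / 180000 = 0.008 s = 8.0111 ms
Processing delay = 2.7 ms
Total one-way latency = 10.7111 ms


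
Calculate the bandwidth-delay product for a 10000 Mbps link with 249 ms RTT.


BDP = bandwidth * RTT
= 10000 Mbps * 249 ms
= 10000 * 1e6 * 249 / 1000 bits
= 2490000000 bits
= 311250000 bytes
= 303955.0781 KB
BDP = 2490000000 bits (311250000 bytes)


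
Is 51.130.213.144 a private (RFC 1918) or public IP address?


RFC 1918 private ranges:
  10.0.0.0/8 (10.0.0.0 - 10.255.255.255)
  172.16.0.0/12 (172.16.0.0 - 172.31.255.255)
  192.168.0.0/16 (192.168.0.0 - 192.168.255.255)
Public (not in any RFC 1918 range)


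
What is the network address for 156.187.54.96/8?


IP:   10011100.10111011.00110110.01100000
Mask: 11111111.00000000.00000000.00000000
AND operation:
Net:  10011100.00000000.00000000.00000000
Network: 156.0.0.0/8


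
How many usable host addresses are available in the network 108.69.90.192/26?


Host bits = 32 - 26 = 6
Total addresses = 2^6 = 64
Usable = total - 2 (network and broadcast)
Usable hosts: 62


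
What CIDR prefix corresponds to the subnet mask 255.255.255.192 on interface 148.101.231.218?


Binary: 11111111.11111111.11111111.11000000
Count leading 1s
Prefix: /26


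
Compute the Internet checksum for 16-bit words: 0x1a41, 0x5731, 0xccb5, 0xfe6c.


Sum all words (with carry folding):
+ 0x1a41 = 0x1a41
+ 0x5731 = 0x7172
+ 0xccb5 = 0x3e28
+ 0xfe6c = 0x3c95
One's complement: ~0x3c95
Checksum = 0xc36a


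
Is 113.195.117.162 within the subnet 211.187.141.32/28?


Subnet network: 211.187.141.32
Test IP AND mask: 113.195.117.160
No, 113.195.117.162 is not in 211.187.141.32/28


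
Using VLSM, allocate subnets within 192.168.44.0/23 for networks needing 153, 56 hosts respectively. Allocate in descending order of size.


153 hosts -> /24 (254 usable): 192.168.44.0/24
56 hosts -> /26 (62 usable): 192.168.45.0/26
Allocation: 192.168.44.0/24 (153 hosts, 254 usable); 192.168.45.0/26 (56 hosts, 62 usable)


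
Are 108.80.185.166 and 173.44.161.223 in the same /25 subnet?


Mask: 255.255.255.128
108.80.185.166 AND mask = 108.80.185.128
173.44.161.223 AND mask = 173.44.161.128
No, different subnets (108.80.185.128 vs 173.44.161.128)


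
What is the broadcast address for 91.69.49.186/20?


Network: 91.69.48.0/20
Host bits = 12
Set all host bits to 1:
Broadcast: 91.69.63.255


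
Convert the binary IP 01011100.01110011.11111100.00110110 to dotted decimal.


01011100 = 92
01110011 = 115
11111100 = 252
00110110 = 54
IP: 92.115.252.54


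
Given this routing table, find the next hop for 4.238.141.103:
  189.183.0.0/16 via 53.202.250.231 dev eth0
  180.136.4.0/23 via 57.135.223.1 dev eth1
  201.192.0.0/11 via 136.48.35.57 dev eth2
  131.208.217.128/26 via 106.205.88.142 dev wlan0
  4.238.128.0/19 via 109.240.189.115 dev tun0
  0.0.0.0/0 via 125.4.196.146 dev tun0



Longest prefix match for 4.238.141.103:
  /16 189.183.0.0: no
  /23 180.136.4.0: no
  /11 201.192.0.0: no
  /26 131.208.217.128: no
  /19 4.238.128.0: MATCH
  /0 0.0.0.0: MATCH
Selected: next-hop 109.240.189.115 via tun0 (matched /19)


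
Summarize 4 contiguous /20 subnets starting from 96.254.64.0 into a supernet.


Original prefix: /20
Number of subnets: 4 = 2^2
New prefix = 20 - 2 = 18
Supernet: 96.254.64.0/18


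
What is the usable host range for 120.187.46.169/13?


Network: 120.184.0.0
Broadcast: 120.191.255.255
First usable = network + 1
Last usable = broadcast - 1
Range: 120.184.0.1 to 120.191.255.254


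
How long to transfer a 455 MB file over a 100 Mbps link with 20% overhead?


Effective throughput = 100 * (1 - 20/100) = 80 Mbps
File size in Mb = 455 * 8 = 3640 Mb
Time = 3640 / 80
Time = 45.5 seconds


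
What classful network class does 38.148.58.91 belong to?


First octet: 38
Binary: 00100110
0xxxxxxx -> Class A (1-126)
Class A, default mask 255.0.0.0 (/8)


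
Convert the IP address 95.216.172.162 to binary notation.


95 = 01011111
216 = 11011000
172 = 10101100
162 = 10100010
Binary: 01011111.11011000.10101100.10100010


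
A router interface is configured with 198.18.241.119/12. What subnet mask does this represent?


/12 means 12 network bits, 20 host bits
Binary: 11111111111100000000000000000000
Mask: 255.240.0.0


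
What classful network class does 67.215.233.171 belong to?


First octet: 67
Binary: 01000011
0xxxxxxx -> Class A (1-126)
Class A, default mask 255.0.0.0 (/8)


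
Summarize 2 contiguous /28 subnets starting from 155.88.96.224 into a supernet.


Original prefix: /28
Number of subnets: 2 = 2^1
New prefix = 28 - 1 = 27
Supernet: 155.88.96.224/27


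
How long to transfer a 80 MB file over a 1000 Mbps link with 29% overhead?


Effective throughput = 1000 * (1 - 29/100) = 710 Mbps
File size in Mb = 80 * 8 = 640 Mb
Time = 640 / 710
Time = 0.9014 seconds


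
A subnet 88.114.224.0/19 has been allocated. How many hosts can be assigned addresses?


Host bits = 32 - 19 = 13
Total addresses = 2^13 = 8192
Usable = total - 2 (network and broadcast)
Usable hosts: 8190


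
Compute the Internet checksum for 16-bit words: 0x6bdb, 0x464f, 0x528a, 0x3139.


Sum all words (with carry folding):
+ 0x6bdb = 0x6bdb
+ 0x464f = 0xb22a
+ 0x528a = 0x04b5
+ 0x3139 = 0x35ee
One's complement: ~0x35ee
Checksum = 0xca11


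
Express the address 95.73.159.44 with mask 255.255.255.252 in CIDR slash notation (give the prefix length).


Binary: 11111111.11111111.11111111.11111100
Count leading 1s
Prefix: /30


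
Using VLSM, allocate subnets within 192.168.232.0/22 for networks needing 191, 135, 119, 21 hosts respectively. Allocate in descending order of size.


191 hosts -> /24 (254 usable): 192.168.232.0/24
135 hosts -> /24 (254 usable): 192.168.233.0/24
119 hosts -> /25 (126 usable): 192.168.234.0/25
21 hosts -> /27 (30 usable): 192.168.234.128/27
Allocation: 192.168.232.0/24 (191 hosts, 254 usable); 192.168.233.0/24 (135 hosts, 254 usable); 192.168.234.0/25 (119 hosts, 126 usable); 192.168.234.128/27 (21 hosts, 30 usable)


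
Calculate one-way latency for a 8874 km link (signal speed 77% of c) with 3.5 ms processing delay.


Speed = 0.77 * 3e5 km/s = 231000 km/s
Propagation delay = 8874 / 231000 = 0.0384 s = 38.4156 ms
Processing delay = 3.5 ms
Total one-way latency = 41.9156 ms


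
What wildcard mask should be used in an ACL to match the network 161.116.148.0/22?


Subnet mask: 255.255.252.0
Wildcard = 255.255.255.255 - subnet mask
255 - 255 = 0
255 - 255 = 0
255 - 252 = 3
255 - 0 = 255
Wildcard: 0.0.3.255


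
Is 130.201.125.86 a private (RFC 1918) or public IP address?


RFC 1918 private ranges:
  10.0.0.0/8 (10.0.0.0 - 10.255.255.255)
  172.16.0.0/12 (172.16.0.0 - 172.31.255.255)
  192.168.0.0/16 (192.168.0.0 - 192.168.255.255)
Public (not in any RFC 1918 range)


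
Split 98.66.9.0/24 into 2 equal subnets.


New prefix = 24 + 1 = 25
Each subnet has 128 addresses
  98.66.9.0/25
  98.66.9.128/25
Subnets: 98.66.9.0/25, 98.66.9.128/25


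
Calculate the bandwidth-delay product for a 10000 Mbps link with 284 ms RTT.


BDP = bandwidth * RTT
= 10000 Mbps * 284 ms
= 10000 * 1e6 * 284 / 1000 bits
= 2840000000 bits
= 355000000 bytes
= 346679.6875 KB
BDP = 2840000000 bits (355000000 bytes)


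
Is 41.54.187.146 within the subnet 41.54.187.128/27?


Subnet network: 41.54.187.128
Test IP AND mask: 41.54.187.128
Yes, 41.54.187.146 is in 41.54.187.128/27


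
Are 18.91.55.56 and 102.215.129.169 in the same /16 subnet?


Mask: 255.255.0.0
18.91.55.56 AND mask = 18.91.0.0
102.215.129.169 AND mask = 102.215.0.0
No, different subnets (18.91.0.0 vs 102.215.0.0)


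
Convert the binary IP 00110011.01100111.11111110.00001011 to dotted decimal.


00110011 = 51
01100111 = 103
11111110 = 254
00001011 = 11
IP: 51.103.254.11


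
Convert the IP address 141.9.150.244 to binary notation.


141 = 10001101
9 = 00001001
150 = 10010110
244 = 11110100
Binary: 10001101.00001001.10010110.11110100


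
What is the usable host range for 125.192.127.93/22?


Network: 125.192.124.0
Broadcast: 125.192.127.255
First usable = network + 1
Last usable = broadcast - 1
Range: 125.192.124.1 to 125.192.127.254


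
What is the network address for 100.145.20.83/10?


IP:   01100100.10010001.00010100.01010011
Mask: 11111111.11000000.00000000.00000000
AND operation:
Net:  01100100.10000000.00000000.00000000
Network: 100.128.0.0/10


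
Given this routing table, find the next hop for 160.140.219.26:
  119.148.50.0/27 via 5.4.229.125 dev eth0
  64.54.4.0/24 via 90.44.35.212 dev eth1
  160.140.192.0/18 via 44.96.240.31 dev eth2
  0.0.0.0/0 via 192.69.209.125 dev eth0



Longest prefix match for 160.140.219.26:
  /27 119.148.50.0: no
  /24 64.54.4.0: no
  /18 160.140.192.0: MATCH
  /0 0.0.0.0: MATCH
Selected: next-hop 44.96.240.31 via eth2 (matched /18)


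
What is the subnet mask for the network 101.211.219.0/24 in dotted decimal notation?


/24 means 24 network bits, 8 host bits
Binary: 11111111111111111111111100000000
Mask: 255.255.255.0


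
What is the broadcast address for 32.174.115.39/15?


Network: 32.174.0.0/15
Host bits = 17
Set all host bits to 1:
Broadcast: 32.175.255.255


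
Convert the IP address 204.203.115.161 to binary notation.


204 = 11001100
203 = 11001011
115 = 01110011
161 = 10100001
Binary: 11001100.11001011.01110011.10100001


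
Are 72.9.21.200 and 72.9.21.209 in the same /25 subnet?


Mask: 255.255.255.128
72.9.21.200 AND mask = 72.9.21.128
72.9.21.209 AND mask = 72.9.21.128
Yes, same subnet (72.9.21.128)


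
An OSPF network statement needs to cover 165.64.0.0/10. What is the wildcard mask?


Subnet mask: 255.192.0.0
Wildcard = 255.255.255.255 - subnet mask
255 - 255 = 0
255 - 192 = 63
255 - 0 = 255
255 - 0 = 255
Wildcard: 0.63.255.255


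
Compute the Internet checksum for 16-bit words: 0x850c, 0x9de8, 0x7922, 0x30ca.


Sum all words (with carry folding):
+ 0x850c = 0x850c
+ 0x9de8 = 0x22f5
+ 0x7922 = 0x9c17
+ 0x30ca = 0xcce1
One's complement: ~0xcce1
Checksum = 0x331e


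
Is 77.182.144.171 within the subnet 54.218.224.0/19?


Subnet network: 54.218.224.0
Test IP AND mask: 77.182.128.0
No, 77.182.144.171 is not in 54.218.224.0/19


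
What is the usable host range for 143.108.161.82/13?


Network: 143.104.0.0
Broadcast: 143.111.255.255
First usable = network + 1
Last usable = broadcast - 1
Range: 143.104.0.1 to 143.111.255.254


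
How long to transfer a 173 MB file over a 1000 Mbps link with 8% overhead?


Effective throughput = 1000 * (1 - 8/100) = 920 Mbps
File size in Mb = 173 * 8 = 1384 Mb
Time = 1384 / 920
Time = 1.5043 seconds


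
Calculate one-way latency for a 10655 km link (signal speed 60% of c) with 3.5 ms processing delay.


Speed = 0.6 * 3e5 km/s = 180000 km/s
Propagation delay = 10655 / 180000 = 0.0592 s = 59.1944 ms
Processing delay = 3.5 ms
Total one-way latency = 62.6944 ms


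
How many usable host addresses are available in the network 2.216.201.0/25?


Host bits = 32 - 25 = 7
Total addresses = 2^7 = 128
Usable = total - 2 (network and broadcast)
Usable hosts: 126


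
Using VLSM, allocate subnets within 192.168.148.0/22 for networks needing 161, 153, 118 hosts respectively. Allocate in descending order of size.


161 hosts -> /24 (254 usable): 192.168.148.0/24
153 hosts -> /24 (254 usable): 192.168.149.0/24
118 hosts -> /25 (126 usable): 192.168.150.0/25
Allocation: 192.168.148.0/24 (161 hosts, 254 usable); 192.168.149.0/24 (153 hosts, 254 usable); 192.168.150.0/25 (118 hosts, 126 usable)


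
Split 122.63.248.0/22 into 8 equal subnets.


New prefix = 22 + 3 = 25
Each subnet has 128 addresses
  122.63.248.0/25
  122.63.248.128/25
  122.63.249.0/25
  122.63.249.128/25
  122.63.250.0/25
  122.63.250.128/25
  122.63.251.0/25
  122.63.251.128/25
Subnets: 122.63.248.0/25, 122.63.248.128/25, 122.63.249.0/25, 122.63.249.128/25, 122.63.250.0/25, 122.63.250.128/25, 122.63.251.0/25, 122.63.251.128/25


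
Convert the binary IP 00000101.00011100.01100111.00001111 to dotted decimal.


00000101 = 5
00011100 = 28
01100111 = 103
00001111 = 15
IP: 5.28.103.15


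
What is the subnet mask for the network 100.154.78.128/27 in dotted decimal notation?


/27 means 27 network bits, 5 host bits
Binary: 11111111111111111111111111100000
Mask: 255.255.255.224


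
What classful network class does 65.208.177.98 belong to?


First octet: 65
Binary: 01000001
0xxxxxxx -> Class A (1-126)
Class A, default mask 255.0.0.0 (/8)


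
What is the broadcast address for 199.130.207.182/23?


Network: 199.130.206.0/23
Host bits = 9
Set all host bits to 1:
Broadcast: 199.130.207.255


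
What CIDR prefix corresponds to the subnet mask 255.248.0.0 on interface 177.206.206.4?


Binary: 11111111.11111000.00000000.00000000
Count leading 1s
Prefix: /13


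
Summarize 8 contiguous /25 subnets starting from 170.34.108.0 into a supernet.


Original prefix: /25
Number of subnets: 8 = 2^3
New prefix = 25 - 3 = 22
Supernet: 170.34.108.0/22


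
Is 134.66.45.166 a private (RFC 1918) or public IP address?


RFC 1918 private ranges:
  10.0.0.0/8 (10.0.0.0 - 10.255.255.255)
  172.16.0.0/12 (172.16.0.0 - 172.31.255.255)
  192.168.0.0/16 (192.168.0.0 - 192.168.255.255)
Public (not in any RFC 1918 range)


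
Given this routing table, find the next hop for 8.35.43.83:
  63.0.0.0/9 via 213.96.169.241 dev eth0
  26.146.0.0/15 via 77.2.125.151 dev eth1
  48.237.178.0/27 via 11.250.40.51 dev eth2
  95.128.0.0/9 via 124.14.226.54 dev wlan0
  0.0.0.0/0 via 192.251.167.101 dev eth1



Longest prefix match for 8.35.43.83:
  /9 63.0.0.0: no
  /15 26.146.0.0: no
  /27 48.237.178.0: no
  /9 95.128.0.0: no
  /0 0.0.0.0: MATCH
Selected: next-hop 192.251.167.101 via eth1 (matched /0)


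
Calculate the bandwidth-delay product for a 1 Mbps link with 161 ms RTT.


BDP = bandwidth * RTT
= 1 Mbps * 161 ms
= 1 * 1e6 * 161 / 1000 bits
= 161000 bits
= 20125 bytes
= 19.6533 KB
BDP = 161000 bits (20125 bytes)


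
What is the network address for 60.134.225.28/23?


IP:   00111100.10000110.11100001.00011100
Mask: 11111111.11111111.11111110.00000000
AND operation:
Net:  00111100.10000110.11100000.00000000
Network: 60.134.224.0/23


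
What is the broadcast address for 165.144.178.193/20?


Network: 165.144.176.0/20
Host bits = 12
Set all host bits to 1:
Broadcast: 165.144.191.255


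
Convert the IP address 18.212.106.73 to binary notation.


18 = 00010010
212 = 11010100
106 = 01101010
73 = 01001001
Binary: 00010010.11010100.01101010.01001001
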